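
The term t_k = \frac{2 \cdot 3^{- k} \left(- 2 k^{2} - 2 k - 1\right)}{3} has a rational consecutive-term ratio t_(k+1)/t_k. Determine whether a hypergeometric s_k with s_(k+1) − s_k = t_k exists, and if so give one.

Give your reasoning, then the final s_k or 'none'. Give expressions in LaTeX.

s_k = 2 \cdot 3^{- k} \left(k^{2} + 2 k + 2\right)

Ratio r(k) = (2*k**2 + 6*k + 5)/(3*(2*k**2 + 2*k + 1)).
A = 1/3, B = 1, C = k**2 + k + 1/2.
Need (1/3)·f(k+1) − (1)·f(k) = k**2 + k + 1/2.
d = 2 from the (0,0,2) case.
A polynomial solution: f(k) = -3*(k**2 + 2*k + 2)/2.
Get s_k = R·t_k = 2*(k**2 + 2*k + 2)/3**k with R(k) = B(k−1)f(k)/C(k) = -3*(k**2 + 2*k + 2)/(2*k**2 + 2*k + 1).
Check: Δs_k = 2*(-2*k**2 - 2*k - 1)/(3*3**k). ✓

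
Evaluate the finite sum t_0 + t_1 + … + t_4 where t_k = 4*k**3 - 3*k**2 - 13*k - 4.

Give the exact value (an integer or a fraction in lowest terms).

The ratio is (4*k**3 + 9*k**2 - 7*k - 16)/(4*k**3 - 3*k**2 - 13*k - 4).
Factor: A=1; B=1; C=k**3 - 3*k**2/4 - 13*k/4 - 1.
Need (1)·f(k+1) − (1)·f(k) = k**3 - 3*k**2/4 - 13*k/4 - 1.
Degrees (0,0,3) ⇒ d ≤ 4.
Match coefficients ⇒ f(k) = k*(k**3 - 3*k**2 - 4*k + 2)/4.
Then R = B(k−1)f/C = k*(k**3 - 3*k**2 - 4*k + 2)/(4*k**3 - 3*k**2 - 13*k - 4), so s_k = R(k)·t_k = k*(k**3 - 3*k**2 - 4*k + 2).
Verify: 4*k**3 - 3*k**2 - 13*k - 4 matches t_k.
Sum = s_(5) − s_(0); s_(5) = 160, s_(0) = 0 ⇒ 160.

Σ = 160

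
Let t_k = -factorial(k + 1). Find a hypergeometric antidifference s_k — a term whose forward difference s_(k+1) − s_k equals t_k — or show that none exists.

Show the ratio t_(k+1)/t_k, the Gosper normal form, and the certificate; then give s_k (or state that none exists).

no hypergeometric antidifference exists

t_(k+1)/t_k = k + 2.
Take A(k)=k + 2, B(k)=1, C(k)=1.
Need (k + 2)·f(k+1) − (1)·f(k) = 1.
Degrees (1,0,0) ⇒ d ≤ -1.
d = -1 < 0 ⇒ no nonzero polynomial f; not summable.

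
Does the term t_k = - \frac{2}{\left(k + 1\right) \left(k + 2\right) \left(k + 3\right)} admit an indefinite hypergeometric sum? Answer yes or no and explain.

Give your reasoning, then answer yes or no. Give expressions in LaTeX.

Yes. s_k = \frac{k \left(- k - 3\right)}{2 \left(k + 1\right) \left(k + 2\right)}.

r(k) = (k + 1)/(k + 4) after simplifying.
Gosper form: A/B · C(k+1)/C(k) with A=k + 1, B=k + 4, C=1.
Solve (k + 1)·f(k+1) − (k + 3)·f(k) = 1.
Degrees (1,1,0) ⇒ d ≤ 2.
Match coefficients ⇒ f(k) = k*(k + 3)/4.
R(k) = B(k−1)·f(k)/C(k) = k*(k + 3)**2/4; s_k = R·t_k = k*(-k - 3)/(2*(k + 1)*(k + 2)).
Δs = -2/(k**3 + 6*k**2 + 11*k + 6), as required.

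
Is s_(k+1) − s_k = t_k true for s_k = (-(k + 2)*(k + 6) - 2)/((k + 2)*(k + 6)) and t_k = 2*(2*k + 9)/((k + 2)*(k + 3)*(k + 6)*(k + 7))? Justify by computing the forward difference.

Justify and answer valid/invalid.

s_(k+1) = (-(k + 3)*(k + 7) - 2)/((k + 3)*(k + 7))
s_(k+1) − s_k = 2*(2*k + 9)/(k**4 + 18*k**3 + 113*k**2 + 288*k + 252)
(s_(k+1) − s_k) − t_k = 0

Valid: the claim telescopes to t_k.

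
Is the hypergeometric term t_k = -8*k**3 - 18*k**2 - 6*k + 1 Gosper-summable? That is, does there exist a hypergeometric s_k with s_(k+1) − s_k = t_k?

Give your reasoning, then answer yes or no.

Yes. s_k = k*(-2*k**3 - 2*k**2 + 4*k + 1).

Compute t_(k+1)/t_k: get (8*k**3 + 42*k**2 + 66*k + 31)/(8*k**3 + 18*k**2 + 6*k - 1).
A = 1, B = 1, C = k**3 + 9*k**2/4 + 3*k/4 - 1/8.
Solve (1)·f(k+1) − (1)·f(k) = k**3 + 9*k**2/4 + 3*k/4 - 1/8.
Degrees (0,0,3) ⇒ d ≤ 4.
Coefficient equations give f(k) = k*(2*k**3 + 2*k**2 - 4*k - 1)/8.
R(k) = B(k−1)·f(k)/C(k) = k*(2*k**3 + 2*k**2 - 4*k - 1)/(8*k**3 + 18*k**2 + 6*k - 1); s_k = R·t_k = k*(-2*k**3 - 2*k**2 + 4*k + 1).
Verify: -8*k**3 - 18*k**2 - 6*k + 1 matches t_k.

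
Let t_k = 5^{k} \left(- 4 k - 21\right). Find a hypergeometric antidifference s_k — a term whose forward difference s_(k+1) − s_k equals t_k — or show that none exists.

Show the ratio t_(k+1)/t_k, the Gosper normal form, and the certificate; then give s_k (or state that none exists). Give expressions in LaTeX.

s_k = 5^{k} \left(- k - 4\right)

The ratio is 5*(4*k + 25)/(4*k + 21).
Take A(k)=5, B(k)=1, C(k)=k + 21/4.
Solve (5)·f(k+1) − (1)·f(k) = k + 21/4.
deg f ≤ 1 (via 0,0,1).
Solve for f: f(k) = (k + 4)/4 (degree 1 ≤ 1).
So s_k = (B(k−1)f/C)·t_k = ((k + 4)/(4*k + 21))·t_k = 5**k*(-k - 4).
Check: Δs_k = 5**k*(-4*k - 21). ✓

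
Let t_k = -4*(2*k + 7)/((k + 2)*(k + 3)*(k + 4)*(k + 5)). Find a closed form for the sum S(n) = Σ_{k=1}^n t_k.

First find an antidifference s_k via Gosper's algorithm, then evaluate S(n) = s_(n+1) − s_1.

Ratio r(k) = (k + 2)*(2*k + 9)/((k + 6)*(2*k + 7)).
So A=k + 2 and B=k + 6, with C=k + 7/2.
Set up (k + 2)·f(k+1) − (k + 5)·f(k) − (k + 7/2) = 0.
deg f ≤ 3 (via 1,1,1).
A polynomial solution: f(k) = k*(k + 3)*(k + 6)/16.
Certificate R = B(k−1)f/C = k*(k + 3)*(k + 5)*(k + 6)/(8*(2*k + 7)) gives s_k = k*(-k - 6)/(2*(k**2 + 6*k + 8)).
Verify: 4*(-2*k - 7)/(k**4 + 14*k**3 + 71*k**2 + 154*k + 120) matches t_k.
Σ_(k=1)^n t_k = s_(n+1) − s_(1) = ((-n**2 - 8*n - 7)/(2*(n**2 + 8*n + 15))) − (-7/30), i.e. 4*n*(-n - 8)/(15*(n**2 + 8*n + 15)).

S(n) = 4*n*(-n - 8)/(15*(n**2 + 8*n + 15))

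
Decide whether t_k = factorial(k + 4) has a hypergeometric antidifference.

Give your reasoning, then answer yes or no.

No — t_k has no hypergeometric antidifference.

Ratio r(k) = k + 5.
Normal form (A,B,C) = (k + 5, 1, 1).
Solve (k + 5)·f(k+1) − (1)·f(k) = 1.
From deg A=1, deg B=0, deg C=0: d=-1.
deg f ≤ -1 is impossible — no certificate.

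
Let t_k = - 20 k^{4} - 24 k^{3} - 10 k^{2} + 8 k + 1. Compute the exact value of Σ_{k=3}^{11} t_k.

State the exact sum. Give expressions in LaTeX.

Step 1: r(k) = (20*k**4 + 104*k**3 + 202*k**2 + 164*k + 45)/(20*k**4 + 24*k**3 + 10*k**2 - 8*k - 1).
Factor: A=1; B=1; C=k**4 + 6*k**3/5 + k**2/2 - 2*k/5 - 1/20.
Set up (1)·f(k+1) − (1)·f(k) − (k**4 + 6*k**3/5 + k**2/2 - 2*k/5 - 1/20) = 0.
Degrees (0,0,4) ⇒ d ≤ 5.
Solving with deg f ≤ 5: f(k) = k*(4*k**4 - 4*k**3 - 2*k**2 - 3*k + 4)/20.
Then R = B(k−1)f/C = k*(4*k**4 - 4*k**3 - 2*k**2 - 3*k + 4)/(20*k**4 + 24*k**3 + 10*k**2 - 8*k - 1), so s_k = R(k)·t_k = k*(-4*k**4 + 4*k**3 + 2*k**2 + 3*k - 4).
Check: Δs_k = -20*k**4 - 24*k**3 - 10*k**2 + 8*k + 1. ✓
Σ_(k=3)^(11) t_k = s_(12) − s_(3) = -908544 − (-579) = -907965.

Σ = -907965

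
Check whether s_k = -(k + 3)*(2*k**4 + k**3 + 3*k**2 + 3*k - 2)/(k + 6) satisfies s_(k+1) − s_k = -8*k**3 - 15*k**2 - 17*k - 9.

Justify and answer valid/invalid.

Invalid: residual 6*(3*k**4 + 31*k**3 + 52*k**2 + 54*k + 28)/(k**2 + 13*k + 42) ≠ 0.

s_(k+1) = (-2*k**5 - 17*k**4 - 54*k**3 - 92*k**2 - 87*k - 28)/(k + 7)
s_(k+1) − s_k = (-8*k**5 - 101*k**4 - 362*k**3 - 548*k**2 - 507*k - 210)/(k**2 + 13*k + 42)
(s_(k+1) − s_k) − t_k = 6*(3*k**4 + 31*k**3 + 52*k**2 + 54*k + 28)/(k**2 + 13*k + 42)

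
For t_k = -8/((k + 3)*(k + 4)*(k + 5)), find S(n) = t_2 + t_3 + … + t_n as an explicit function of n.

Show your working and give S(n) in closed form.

S(n) = 2*(-n**2 - 9*n + 10)/(15*(n**2 + 9*n + 20))

r(k) = (k + 3)/(k + 6) after simplifying.
A = k + 3, B = k + 6, C = 1.
Key eq: (k + 3)·f(k+1) = (k + 5)·f(k) + (1).
From deg A=1, deg B=1, deg C=0: d=2.
A polynomial solution: f(k) = k*(k + 7)/24.
Then R = B(k−1)f/C = k*(k + 5)*(k + 7)/24, so s_k = R(k)·t_k = k*(-k - 7)/(3*(k + 3)*(k + 4)).
Check: Δs_k = -8/(k**3 + 12*k**2 + 47*k + 60). ✓
Evaluate: s_(n+1) = (-n**2 - 9*n - 8)/(3*(n**2 + 9*n + 20)); subtract s_(2) = -1/5 ⇒ S(n) = 2*(-n**2 - 9*n + 10)/(15*(n**2 + 9*n + 20)).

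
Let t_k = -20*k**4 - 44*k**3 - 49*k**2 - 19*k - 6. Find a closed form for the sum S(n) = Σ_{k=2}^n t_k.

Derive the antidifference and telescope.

Ratio r(k) = (20*k**4 + 124*k**3 + 301*k**2 + 329*k + 138)/(20*k**4 + 44*k**3 + 49*k**2 + 19*k + 6).
So A=1 and B=1, with C=k**4 + 11*k**3/5 + 49*k**2/20 + 19*k/20 + 3/10.
Set up (1)·f(k+1) − (1)·f(k) − (k**4 + 11*k**3/5 + 49*k**2/20 + 19*k/20 + 3/10) = 0.
From deg A=0, deg B=0, deg C=4: d=5.
Match coefficients ⇒ f(k) = k*(4*k**4 + k**3 + k**2 - 4*k + 4)/20.
Then R = B(k−1)f/C = k*(4*k**4 + k**3 + k**2 - 4*k + 4)/(20*k**4 + 44*k**3 + 49*k**2 + 19*k + 6), so s_k = R(k)·t_k = k*(-4*k**4 - k**3 - k**2 + 4*k - 4).
Δs = -20*k**4 - 44*k**3 - 49*k**2 - 19*k - 6, as required.
s_(n+1) = -4*n**5 - 21*n**4 - 45*n**3 - 45*n**2 - 23*n - 6 and s_(2) = -144, so S(n) = -4*n**5 - 21*n**4 - 45*n**3 - 45*n**2 - 23*n + 138.

S(n) = -4*n**5 - 21*n**4 - 45*n**3 - 45*n**2 - 23*n + 138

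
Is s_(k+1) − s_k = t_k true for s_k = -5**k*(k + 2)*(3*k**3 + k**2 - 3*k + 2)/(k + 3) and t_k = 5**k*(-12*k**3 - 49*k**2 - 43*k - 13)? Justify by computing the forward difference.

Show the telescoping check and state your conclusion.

Invalid: residual 5**k*(12*k**4 + 82*k**3 + 189*k**2 + 145*k + 37)/(k**2 + 7*k + 12) ≠ 0.

s_(k+1) = 5**(k + 1)*(k + 3)*(3*k - 3*(k + 1)**3 - (k + 1)**2 + 1)/(k + 4)
s_(k+1) − s_k = 5**k*(-12*k**5 - 121*k**4 - 448*k**3 - 713*k**2 - 462*k - 119)/(k**2 + 7*k + 12)
(s_(k+1) − s_k) − t_k = 5**k*(12*k**4 + 82*k**3 + 189*k**2 + 145*k + 37)/(k**2 + 7*k + 12)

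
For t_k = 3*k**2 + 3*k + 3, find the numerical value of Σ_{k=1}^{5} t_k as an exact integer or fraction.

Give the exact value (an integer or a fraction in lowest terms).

The ratio is (k + (k + 1)**2 + 2)/(k**2 + k + 1).
Factor: A=1; B=1; C=k**2 + k + 1.
Set up (1)·f(k+1) − (1)·f(k) − (k**2 + k + 1) = 0.
d = 3 from the (0,0,2) case.
A polynomial solution: f(k) = k*(k**2 + 2)/3.
Certificate R = B(k−1)f/C = k*(k**2 + 2)/(3*(k**2 + k + 1)) gives s_k = k*(k**2 + 2).
Check: Δs_k = 3*k**2 + 3*k + 3. ✓
Sum = s_(6) − s_(1); s_(6) = 228, s_(1) = 3 ⇒ 225.

Σ = 225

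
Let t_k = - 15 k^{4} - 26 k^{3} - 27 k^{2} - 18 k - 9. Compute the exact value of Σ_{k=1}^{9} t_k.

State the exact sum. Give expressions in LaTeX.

Compute t_(k+1)/t_k: get (15*k**4 + 86*k**3 + 195*k**2 + 210*k + 95)/(15*k**4 + 26*k**3 + 27*k**2 + 18*k + 9).
Normal form (A,B,C) = (1, 1, k**4 + 26*k**3/15 + 9*k**2/5 + 6*k/5 + 3/5).
f must satisfy (1)·f(k+1) − (1)·f(k) = k**4 + 26*k**3/15 + 9*k**2/5 + 6*k/5 + 3/5.
d = 5 from the (0,0,4) case.
Coefficient equations give f(k) = k*(3*k**4 - k**3 + k**2 + 2*k + 4)/15.
Then R = B(k−1)f/C = k*(3*k**4 - k**3 + k**2 + 2*k + 4)/(15*k**4 + 26*k**3 + 27*k**2 + 18*k + 9), so s_k = R(k)·t_k = k*(-3*k**4 + k**3 - k**2 - 2*k - 4).
Check: Δs_k = -15*k**4 - 26*k**3 - 27*k**2 - 18*k - 9. ✓
Evaluate s at k=10 and k=1: -291240 and -9; difference -291231.

Σ = -291231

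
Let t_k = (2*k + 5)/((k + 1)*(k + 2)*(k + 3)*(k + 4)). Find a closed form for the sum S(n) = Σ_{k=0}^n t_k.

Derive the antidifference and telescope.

S(n) = (n**2 + 6*n + 5)/(3*(n**2 + 6*n + 8))

t_(k+1)/t_k = (k + 1)*(2*k + 7)/((k + 5)*(2*k + 5)).
Gosper form: A/B · C(k+1)/C(k) with A=k + 1, B=k + 5, C=k + 5/2.
Solve (k + 1)·f(k+1) − (k + 4)·f(k) = k + 5/2.
Degrees (1,1,1) ⇒ d ≤ 3.
Coefficient equations give f(k) = k*(k + 2)*(k + 4)/6.
R(k) = B(k−1)·f(k)/C(k) = k*(k + 2)*(k + 4)**2/(3*(2*k + 5)); s_k = R·t_k = k*(k + 4)/(3*(k**2 + 4*k + 3)).
Check: Δs_k = (2*k + 5)/(k**4 + 10*k**3 + 35*k**2 + 50*k + 24). ✓
s_(n+1) = (n**2 + 6*n + 5)/(3*(n**2 + 6*n + 8)) and s_(0) = 0, so S(n) = (n**2 + 6*n + 5)/(3*(n**2 + 6*n + 8)).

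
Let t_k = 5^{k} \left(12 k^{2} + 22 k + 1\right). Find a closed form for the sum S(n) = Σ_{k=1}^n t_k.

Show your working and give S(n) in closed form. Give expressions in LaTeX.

S(n) = 5^{n + 1} n \left(3 n + 4\right)

Compute t_(k+1)/t_k: get 5*(12*k**2 + 46*k + 35)/(12*k**2 + 22*k + 1).
Normal form (A,B,C) = (5, 1, k**2 + 11*k/6 + 1/12).
f must satisfy (5)·f(k+1) − (1)·f(k) = k**2 + 11*k/6 + 1/12.
Degrees (0,0,2) ⇒ d ≤ 2.
Solving with deg f ≤ 2: f(k) = (k - 1)*(3*k + 1)/12.
R(k) = B(k−1)·f(k)/C(k) = (k - 1)*(3*k + 1)/(12*k**2 + 22*k + 1); s_k = R·t_k = 5**k*(3*k**2 - 2*k - 1).
Δs = 5**k*(12*k**2 + 22*k + 1), as required.
Evaluate: s_(n+1) = 5**(n + 1)*n*(3*n + 4); subtract s_(1) = 0 ⇒ S(n) = 5**(n + 1)*n*(3*n + 4).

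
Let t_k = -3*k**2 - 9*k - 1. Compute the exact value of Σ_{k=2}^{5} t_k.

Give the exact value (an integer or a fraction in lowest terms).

Compute t_(k+1)/t_k: get (3*k**2 + 15*k + 13)/(3*k**2 + 9*k + 1).
Normal form (A,B,C) = (1, 1, k**2 + 3*k + 1/3).
f must satisfy (1)·f(k+1) − (1)·f(k) = k**2 + 3*k + 1/3.
deg f ≤ 3 (via 0,0,2).
Coefficient equations give f(k) = k*(k**2 + 3*k - 3)/3.
Then R = B(k−1)f/C = k*(k**2 + 3*k - 3)/(3*k**2 + 9*k + 1), so s_k = R(k)·t_k = k*(-k**2 - 3*k + 3).
Check: Δs_k = -3*k**2 - 9*k - 1. ✓
Evaluate s at k=6 and k=2: -306 and -14; difference -292.

Σ = -292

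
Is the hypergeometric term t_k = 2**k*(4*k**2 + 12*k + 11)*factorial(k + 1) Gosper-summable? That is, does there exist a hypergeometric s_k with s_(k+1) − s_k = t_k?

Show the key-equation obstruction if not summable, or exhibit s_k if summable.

r(k) = 2*(4*k**3 + 28*k**2 + 67*k + 54)/(4*k**2 + 12*k + 11) after simplifying.
Take A(k)=2*k + 4, B(k)=1, C(k)=k**2 + 3*k + 11/4.
Key eq: (2*k + 4)·f(k+1) = (1)·f(k) + (k**2 + 3*k + 11/4).
d = 1 from the (1,0,2) case.
Coefficient equations give f(k) = (2*k + 1)/4.
Get s_k = R·t_k = 2**k*(2*k + 1)*factorial(k + 1) with R(k) = B(k−1)f(k)/C(k) = (2*k + 1)/(4*k**2 + 12*k + 11).
s_(k+1) − s_k = 2**k*(4*k**2 + 12*k + 11)*factorial(k + 1) = t_k.

Yes. s_k = 2**k*(2*k + 1)*factorial(k + 1).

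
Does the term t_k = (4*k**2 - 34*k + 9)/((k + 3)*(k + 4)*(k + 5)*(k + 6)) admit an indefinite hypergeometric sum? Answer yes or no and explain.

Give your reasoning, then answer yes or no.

Yes. s_k = k*(k**2 - 48*k + 92)/(15*(k + 3)*(k + 4)*(k + 5)).

t_(k+1)/t_k = -(k + 3)*(34*k - 4*(k + 1)**2 + 25)/((k + 7)*(4*k**2 - 34*k + 9)).
Take A(k)=k + 3, B(k)=k + 7, C(k)=k**2 - 17*k/2 + 9/4.
f must satisfy (k + 3)·f(k+1) − (k + 6)·f(k) = k**2 - 17*k/2 + 9/4.
Degrees (1,1,2) ⇒ d ≤ 3.
Solving with deg f ≤ 3: f(k) = k*(k - 46)*(k - 2)/60.
R(k) = B(k−1)·f(k)/C(k) = k*(k - 46)*(k - 2)*(k + 6)/(15*(4*k**2 - 34*k + 9)); s_k = R·t_k = k*(k**2 - 48*k + 92)/(15*(k + 3)*(k + 4)*(k + 5)).
s_(k+1) − s_k = (4*k**2 - 34*k + 9)/(k**4 + 18*k**3 + 119*k**2 + 342*k + 360) = t_k.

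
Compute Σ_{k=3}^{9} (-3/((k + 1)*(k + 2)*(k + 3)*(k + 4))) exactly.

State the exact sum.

r(k) = (k + 1)/(k + 5) after simplifying.
So A=k + 1 and B=k + 5, with C=1.
Set up (k + 1)·f(k+1) − (k + 4)·f(k) − (1) = 0.
d = 3 from the (1,1,0) case.
Match coefficients ⇒ f(k) = k*(k**2 + 6*k + 11)/18.
Certificate R = B(k−1)f/C = k*(k + 4)*(k**2 + 6*k + 11)/18 gives s_k = k*(-k**2 - 6*k - 11)/(6*(k + 1)*(k + 2)*(k + 3)).
Check: Δs_k = -3/(k**4 + 10*k**3 + 35*k**2 + 50*k + 24). ✓
Telescoping: Σ = s_(10) − s_(3) = -95/572 − (-19/120) = -133/17160.

Σ = -133/17160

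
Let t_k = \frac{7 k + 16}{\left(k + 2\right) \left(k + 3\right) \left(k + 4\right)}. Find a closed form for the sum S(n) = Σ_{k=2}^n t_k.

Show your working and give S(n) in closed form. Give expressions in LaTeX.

S(n) = \frac{29 n^{2} + 63 n - 92}{20 \left(n^{2} + 7 n + 12\right)}

t_(k+1)/t_k = (k + 2)*(7*k + 23)/((k + 5)*(7*k + 16)).
So A=k + 2 and B=k + 5, with C=k + 16/7.
Need (k + 2)·f(k+1) − (k + 4)·f(k) = k + 16/7.
From deg A=1, deg B=1, deg C=1: d=2.
Coefficient equations give f(k) = k*(5*k + 11)/14.
So s_k = (B(k−1)f/C)·t_k = (k*(k + 4)*(5*k + 11)/(2*(7*k + 16)))·t_k = k*(5*k + 11)/(2*(k + 2)*(k + 3)).
Verify: (7*k + 16)/(k**3 + 9*k**2 + 26*k + 24) matches t_k.
Telescope: S(n) = s_(n+1) − s_(2) = (5*n**2 + 21*n + 16)/(2*(n**2 + 7*n + 12)) − (21/20) = (29*n**2 + 63*n - 92)/(20*(n**2 + 7*n + 12)).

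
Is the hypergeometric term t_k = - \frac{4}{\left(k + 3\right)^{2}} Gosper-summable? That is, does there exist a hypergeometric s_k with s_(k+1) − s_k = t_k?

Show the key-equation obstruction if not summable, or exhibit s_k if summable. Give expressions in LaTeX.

No — the linear system for f has no solution.

t_(k+1)/t_k = (k + 3)**2/(k + 4)**2.
Normal form (A,B,C) = (k**2 + 6*k + 9, k**2 + 8*k + 16, 1).
Solve (k**2 + 6*k + 9)·f(k+1) − (k**2 + 6*k + 9)·f(k) = 1.
Degrees (2,2,0) ⇒ d ≤ 0.
Write f(k) = c0. Then LHS − RHS = -1, requiring -1 = 0: contradictory. No certificate.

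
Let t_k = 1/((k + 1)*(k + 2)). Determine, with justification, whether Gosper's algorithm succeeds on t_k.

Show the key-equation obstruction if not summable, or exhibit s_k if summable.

Yes. s_k = k/(k + 1).

The ratio is (k + 1)/(k + 3).
So A=k + 1 and B=k + 3, with C=1.
Need (k + 1)·f(k+1) − (k + 2)·f(k) = 1.
From deg A=1, deg B=1, deg C=0: d=1.
Solve for f: f(k) = k (degree 1 ≤ 1).
Certificate R = B(k−1)f/C = k*(k + 2) gives s_k = k/(k + 1).
Check: Δs_k = 1/(k**2 + 3*k + 2). ✓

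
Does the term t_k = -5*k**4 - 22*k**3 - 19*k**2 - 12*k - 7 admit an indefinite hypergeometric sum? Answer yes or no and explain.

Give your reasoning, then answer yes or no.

Ratio r(k) = (5*k**4 + 42*k**3 + 115*k**2 + 136*k + 65)/(5*k**4 + 22*k**3 + 19*k**2 + 12*k + 7).
So A=1 and B=1, with C=k**4 + 22*k**3/5 + 19*k**2/5 + 12*k/5 + 7/5.
f must satisfy (1)·f(k+1) − (1)·f(k) = k**4 + 22*k**3/5 + 19*k**2/5 + 12*k/5 + 7/5.
Degrees (0,0,4) ⇒ d ≤ 5.
Match coefficients ⇒ f(k) = k*(k**4 + 3*k**3 - 3*k**2 + 2*k + 4)/5.
Get s_k = R·t_k = k*(-k**4 - 3*k**3 + 3*k**2 - 2*k - 4) with R(k) = B(k−1)f(k)/C(k) = k*(k**4 + 3*k**3 - 3*k**2 + 2*k + 4)/(5*k**4 + 22*k**3 + 19*k**2 + 12*k + 7).
Verify: -5*k**4 - 22*k**3 - 19*k**2 - 12*k - 7 matches t_k.

Yes. s_k = k*(-k**4 - 3*k**3 + 3*k**2 - 2*k - 4).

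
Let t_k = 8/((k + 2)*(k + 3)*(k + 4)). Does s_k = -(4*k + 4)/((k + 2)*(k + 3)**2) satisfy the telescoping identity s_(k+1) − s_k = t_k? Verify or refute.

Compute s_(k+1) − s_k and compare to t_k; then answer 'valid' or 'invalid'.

s_(k+1) = 4*(-k - 2)/((k + 3)*(k + 4)**2)
s_(k+1) − s_k = 8*(k**2 + 4*k + 2)/(k**5 + 16*k**4 + 101*k**3 + 314*k**2 + 480*k + 288)
(s_(k+1) − s_k) − t_k = 8*(-3*k - 10)/(k**5 + 16*k**4 + 101*k**3 + 314*k**2 + 480*k + 288)

Invalid: residual 8*(-3*k - 10)/(k**5 + 16*k**4 + 101*k**3 + 314*k**2 + 480*k + 288) ≠ 0.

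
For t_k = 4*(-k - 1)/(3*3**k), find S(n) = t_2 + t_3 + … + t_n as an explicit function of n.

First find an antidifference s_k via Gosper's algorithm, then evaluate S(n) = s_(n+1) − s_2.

Compute t_(k+1)/t_k: get (k + 2)/(3*(k + 1)).
Gosper form: A/B · C(k+1)/C(k) with A=1/3, B=1, C=k + 1.
f must satisfy (1/3)·f(k+1) − (1)·f(k) = k + 1.
deg f ≤ 1 (via 0,0,1).
Solve for f: f(k) = -3*(2*k + 3)/4 (degree 1 ≤ 1).
Get s_k = R·t_k = (2*k + 3)/3**k with R(k) = B(k−1)f(k)/C(k) = -3*(2*k + 3)/(4*(k + 1)).
Verify: 4*(-k - 1)/(3*3**k) matches t_k.
s_(n+1) = 3**(-n - 1)*(2*n + 5) and s_(2) = 7/9, so S(n) = 3**(-n - 2)*(-7*3**n + 6*n + 15).

S(n) = 3**(-n - 2)*(-7*3**n + 6*n + 15)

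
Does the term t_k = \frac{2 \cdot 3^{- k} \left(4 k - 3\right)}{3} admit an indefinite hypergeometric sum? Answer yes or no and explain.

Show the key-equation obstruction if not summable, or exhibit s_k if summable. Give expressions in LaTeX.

Ratio r(k) = (4*k + 1)/(3*(4*k - 3)).
Take A(k)=1/3, B(k)=1, C(k)=k - 3/4.
Key eq: (1/3)·f(k+1) = (1)·f(k) + (k - 3/4).
deg f ≤ 1 (via 0,0,1).
Solving with deg f ≤ 1: f(k) = -3*(4*k - 1)/8.
Then R = B(k−1)f/C = -3*(4*k - 1)/(2*(4*k - 3)), so s_k = R(k)·t_k = (1 - 4*k)/3**k.
Verify: 2*(4*k - 3)/(3*3**k) matches t_k.

Yes. s_k = 3^{- k} \left(1 - 4 k\right).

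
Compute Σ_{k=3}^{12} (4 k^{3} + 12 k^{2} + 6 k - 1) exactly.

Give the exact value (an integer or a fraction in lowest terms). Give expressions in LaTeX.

Compute t_(k+1)/t_k: get (4*k**3 + 24*k**2 + 42*k + 21)/(4*k**3 + 12*k**2 + 6*k - 1).
Gosper form: A/B · C(k+1)/C(k) with A=1, B=1, C=k**3 + 3*k**2 + 3*k/2 - 1/4.
f must satisfy (1)·f(k+1) − (1)·f(k) = k**3 + 3*k**2 + 3*k/2 - 1/4.
d = 4 from the (0,0,3) case.
Match coefficients ⇒ f(k) = k*(k**3 + 2*k**2 - 2*k - 2)/4.
Get s_k = R·t_k = k*(k**3 + 2*k**2 - 2*k - 2) with R(k) = B(k−1)f(k)/C(k) = k*(k**3 + 2*k**2 - 2*k - 2)/(4*k**3 + 12*k**2 + 6*k - 1).
Check: Δs_k = 4*k**3 + 12*k**2 + 6*k - 1. ✓
Evaluate s at k=13 and k=3: 32591 and 111; difference 32480.

Σ = 32480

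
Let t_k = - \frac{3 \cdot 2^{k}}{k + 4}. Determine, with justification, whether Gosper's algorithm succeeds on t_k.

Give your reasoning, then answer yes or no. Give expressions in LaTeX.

No — negative degree bound, so no certificate f.

r(k) = 2*(k + 4)/(k + 5) after simplifying.
So A=2*k + 8 and B=k + 5, with C=1.
Key eq: (2*k + 8)·f(k+1) = (k + 4)·f(k) + (1).
deg f ≤ -1 (via 1,1,0).
d = -1 < 0 ⇒ no nonzero polynomial f; not summable.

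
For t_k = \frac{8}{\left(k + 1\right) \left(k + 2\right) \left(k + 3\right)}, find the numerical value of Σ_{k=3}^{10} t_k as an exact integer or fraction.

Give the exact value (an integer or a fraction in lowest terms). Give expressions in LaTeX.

Σ = 34/195

Compute t_(k+1)/t_k: get (k + 1)/(k + 4).
A = k + 1, B = k + 4, C = 1.
Key eq: (k + 1)·f(k+1) = (k + 3)·f(k) + (1).
d = 2 from the (1,1,0) case.
Coefficient equations give f(k) = k*(k + 3)/4.
Certificate R = B(k−1)f/C = k*(k + 3)**2/4 gives s_k = 2*k*(k + 3)/((k + 1)*(k + 2)).
Verify: 8/(k**3 + 6*k**2 + 11*k + 6) matches t_k.
Σ_(k=3)^(10) t_k = s_(11) − s_(3) = 77/39 − (9/5) = 34/195.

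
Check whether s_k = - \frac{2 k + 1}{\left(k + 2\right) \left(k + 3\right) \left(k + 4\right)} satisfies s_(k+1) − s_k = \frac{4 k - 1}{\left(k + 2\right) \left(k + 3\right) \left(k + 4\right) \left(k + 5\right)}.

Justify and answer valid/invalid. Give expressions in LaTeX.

s_(k+1) = (-2*k - 3)/((k + 3)*(k + 4)*(k + 5))
s_(k+1) − s_k = (4*k - 1)/(k**4 + 14*k**3 + 71*k**2 + 154*k + 120)
(s_(k+1) − s_k) − t_k = 0

valid (s_(k+1) − s_k reduces to t_k)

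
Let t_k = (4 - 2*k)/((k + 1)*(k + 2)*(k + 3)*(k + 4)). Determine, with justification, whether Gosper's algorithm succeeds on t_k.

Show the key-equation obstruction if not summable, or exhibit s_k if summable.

r(k) = (k - 1)*(k + 1)/((k - 2)*(k + 5)) after simplifying.
Take A(k)=k + 1, B(k)=k + 5, C(k)=k - 2.
Solve (k + 1)·f(k+1) − (k + 4)·f(k) = k - 2.
d = 3 from the (1,1,1) case.
Coefficient equations give f(k) = -k*(k**2 + 6*k + 17)/12.
So s_k = (B(k−1)f/C)·t_k = (-k*(k + 4)*(k**2 + 6*k + 17)/(12*(k - 2)))·t_k = k*(k**2 + 6*k + 17)/(6*(k + 1)*(k + 2)*(k + 3)).
s_(k+1) − s_k = 2*(2 - k)/(k**4 + 10*k**3 + 35*k**2 + 50*k + 24) = t_k.

Yes. s_k = k*(k**2 + 6*k + 17)/(6*(k + 1)*(k + 2)*(k + 3)).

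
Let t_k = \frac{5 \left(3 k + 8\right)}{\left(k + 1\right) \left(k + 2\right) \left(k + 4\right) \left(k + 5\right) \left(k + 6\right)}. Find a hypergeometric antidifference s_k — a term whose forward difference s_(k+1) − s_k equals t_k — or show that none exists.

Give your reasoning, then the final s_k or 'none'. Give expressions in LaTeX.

s_k = \frac{k \left(k^{2} + 10 k + 29\right)}{4 \left(k^{3} + 10 k^{2} + 29 k + 20\right)}

The ratio is (k + 1)*(k + 4)*(3*k + 11)/((k + 3)*(k + 7)*(3*k + 8)).
Factor: A=k + 1; B=k + 7; C=k**2 + 17*k/3 + 8.
Key eq: (k + 1)·f(k+1) = (k + 6)·f(k) + (k**2 + 17*k/3 + 8).
d = 5 from the (1,1,2) case.
Coefficient equations give f(k) = k*(k + 2)*(k + 3)*(k**2 + 10*k + 29)/60.
Certificate R = B(k−1)f/C = k*(k + 2)*(k + 6)*(k**2 + 10*k + 29)/(20*(3*k + 8)) gives s_k = k*(k**2 + 10*k + 29)/(4*(k**3 + 10*k**2 + 29*k + 20)).
Δs = 5*(3*k + 8)/(k**5 + 18*k**4 + 121*k**3 + 372*k**2 + 508*k + 240), as required.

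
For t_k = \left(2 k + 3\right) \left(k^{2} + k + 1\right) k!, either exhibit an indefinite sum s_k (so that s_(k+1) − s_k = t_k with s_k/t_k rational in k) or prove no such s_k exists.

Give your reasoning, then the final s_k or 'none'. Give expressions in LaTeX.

Ratio r(k) = (k + 1)*(2*k + 5)*(k + (k + 1)**2 + 2)/((2*k + 3)*(k**2 + k + 1)).
Take A(k)=k + 1, B(k)=1, C(k)=k**3 + 5*k**2/2 + 5*k/2 + 3/2.
Need (k + 1)·f(k+1) − (1)·f(k) = k**3 + 5*k**2/2 + 5*k/2 + 3/2.
d = 2 from the (1,0,3) case.
Solving with deg f ≤ 2: f(k) = (2*k**2 + k - 2)/2.
Then R = B(k−1)f/C = (2*k**2 + k - 2)/((2*k + 3)*(k**2 + k + 1)), so s_k = R(k)·t_k = (2*k**2 + k - 2)*factorial(k).
Verify: (2*k + 3)*(k**2 + k + 1)*factorial(k) matches t_k.

s_k = \left(2 k^{2} + k - 2\right) k!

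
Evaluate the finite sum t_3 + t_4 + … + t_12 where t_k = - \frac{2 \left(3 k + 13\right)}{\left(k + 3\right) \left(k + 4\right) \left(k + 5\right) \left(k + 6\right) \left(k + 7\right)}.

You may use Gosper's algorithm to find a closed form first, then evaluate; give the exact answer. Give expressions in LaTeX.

Σ = -35/8208

Step 1: r(k) = (k + 3)*(3*k + 16)/((k + 8)*(3*k + 13)).
Normal form (A,B,C) = (k + 3, k + 8, k + 13/3).
f must satisfy (k + 3)·f(k+1) − (k + 7)·f(k) = k + 13/3.
Degrees (1,1,1) ⇒ d ≤ 4.
Solve for f: f(k) = k*(k + 4)*(k**2 + 14*k + 63)/270 (degree 4 ≤ 4).
Then R = B(k−1)f/C = k*(k + 4)*(k + 7)*(k**2 + 14*k + 63)/(90*(3*k + 13)), so s_k = R(k)·t_k = k*(-k**2 - 14*k - 63)/(45*(k**3 + 14*k**2 + 63*k + 90)).
Check: Δs_k = 2*(-3*k - 13)/(k**5 + 25*k**4 + 245*k**3 + 1175*k**2 + 2754*k + 2520). ✓
Evaluate s at k=13 and k=3: -299/13680 and -19/1080; difference -35/8208.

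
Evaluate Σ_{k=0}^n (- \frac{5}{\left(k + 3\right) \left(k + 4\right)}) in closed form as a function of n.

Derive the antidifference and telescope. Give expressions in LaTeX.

The ratio is (k + 3)/(k + 5).
Factor: A=k + 3; B=k + 5; C=1.
Need (k + 3)·f(k+1) − (k + 4)·f(k) = 1.
Degrees (1,1,0) ⇒ d ≤ 1.
Coefficient equations give f(k) = k/3.
Get s_k = R·t_k = -5*k/(3*k + 9) with R(k) = B(k−1)f(k)/C(k) = k*(k + 4)/3.
Verify: -5/(k**2 + 7*k + 12) matches t_k.
s_(n+1) = 5*(-n - 1)/(3*(n + 4)) and s_(0) = 0, so S(n) = 5*(-n - 1)/(3*(n + 4)).

S(n) = \frac{5 \left(- n - 1\right)}{3 \left(n + 4\right)}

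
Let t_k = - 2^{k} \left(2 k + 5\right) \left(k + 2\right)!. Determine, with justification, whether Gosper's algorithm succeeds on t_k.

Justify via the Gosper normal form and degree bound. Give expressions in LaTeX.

Compute t_(k+1)/t_k: get 2*(k + 3)*(2*k + 7)/(2*k + 5).
Gosper form: A/B · C(k+1)/C(k) with A=2*k + 6, B=1, C=k + 5/2.
Key eq: (2*k + 6)·f(k+1) = (1)·f(k) + (k + 5/2).
d = 0 from the (1,0,1) case.
Solve for f: f(k) = 1/2 (degree 0 ≤ 0).
Get s_k = R·t_k = -2**k*factorial(k + 2) with R(k) = B(k−1)f(k)/C(k) = 1/(2*k + 5).
s_(k+1) − s_k = -2**k*(2*k + 5)*factorial(k + 2) = t_k.

Yes. s_k = - 2^{k} \left(k + 2\right)!.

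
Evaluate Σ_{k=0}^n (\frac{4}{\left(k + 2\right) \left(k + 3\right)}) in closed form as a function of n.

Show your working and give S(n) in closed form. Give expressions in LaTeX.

t_(k+1)/t_k = (k + 2)/(k + 4).
Factor: A=k + 2; B=k + 4; C=1.
Set up (k + 2)·f(k+1) − (k + 3)·f(k) − (1) = 0.
Bound: deg f ≤ 1.
Match coefficients ⇒ f(k) = k/2.
Certificate R = B(k−1)f/C = k*(k + 3)/2 gives s_k = 2*k/(k + 2).
Verify: 4/(k**2 + 5*k + 6) matches t_k.
s_(n+1) = 2*(n + 1)/(n + 3) and s_(0) = 0, so S(n) = 2*(n + 1)/(n + 3).

S(n) = \frac{2 \left(n + 1\right)}{n + 3}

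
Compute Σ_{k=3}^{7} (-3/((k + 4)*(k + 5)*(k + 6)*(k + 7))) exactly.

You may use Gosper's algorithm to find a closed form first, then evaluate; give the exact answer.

Ratio r(k) = (k + 4)/(k + 8).
Normal form (A,B,C) = (k + 4, k + 8, 1).
Key eq: (k + 4)·f(k+1) = (k + 7)·f(k) + (1).
deg f ≤ 3 (via 1,1,0).
Coefficient equations give f(k) = k*(k**2 + 15*k + 74)/360.
Then R = B(k−1)f/C = k*(k + 7)*(k**2 + 15*k + 74)/360, so s_k = R(k)·t_k = k*(-k**2 - 15*k - 74)/(120*(k + 4)*(k + 5)*(k + 6)).
s_(k+1) − s_k = -3/(k**4 + 22*k**3 + 179*k**2 + 638*k + 840) = t_k.
Evaluate s at k=8 and k=3: -43/5460 and -2/315; difference -5/3276.

Σ = -5/3276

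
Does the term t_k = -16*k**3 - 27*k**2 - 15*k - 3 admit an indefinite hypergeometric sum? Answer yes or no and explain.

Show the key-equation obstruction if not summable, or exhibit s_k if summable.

Yes. s_k = k**2*(-4*k**2 - k + 2).

Ratio r(k) = (16*k**3 + 75*k**2 + 117*k + 61)/(16*k**3 + 27*k**2 + 15*k + 3).
Factor: A=1; B=1; C=k**3 + 27*k**2/16 + 15*k/16 + 3/16.
Set up (1)·f(k+1) − (1)·f(k) − (k**3 + 27*k**2/16 + 15*k/16 + 3/16) = 0.
From deg A=0, deg B=0, deg C=3: d=4.
Solving with deg f ≤ 4: f(k) = k**2*(4*k**2 + k - 2)/16.
Certificate R = B(k−1)f/C = k**2*(4*k**2 + k - 2)/(16*k**3 + 27*k**2 + 15*k + 3) gives s_k = k**2*(-4*k**2 - k + 2).
Verify: -16*k**3 - 27*k**2 - 15*k - 3 matches t_k.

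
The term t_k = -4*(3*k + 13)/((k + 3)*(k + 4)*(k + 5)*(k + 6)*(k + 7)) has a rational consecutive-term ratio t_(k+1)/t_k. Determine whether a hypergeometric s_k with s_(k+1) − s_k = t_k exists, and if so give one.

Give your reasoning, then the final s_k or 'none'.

s_k = 2*k*(-k**2 - 14*k - 63)/(45*(k**3 + 14*k**2 + 63*k + 90))

The ratio is (k + 3)*(3*k + 16)/((k + 8)*(3*k + 13)).
Gosper form: A/B · C(k+1)/C(k) with A=k + 3, B=k + 8, C=k + 13/3.
Key eq: (k + 3)·f(k+1) = (k + 7)·f(k) + (k + 13/3).
deg f ≤ 4 (via 1,1,1).
A polynomial solution: f(k) = k*(k + 4)*(k**2 + 14*k + 63)/270.
Get s_k = R·t_k = 2*k*(-k**2 - 14*k - 63)/(45*(k**3 + 14*k**2 + 63*k + 90)) with R(k) = B(k−1)f(k)/C(k) = k*(k + 4)*(k + 7)*(k**2 + 14*k + 63)/(90*(3*k + 13)).
Verify: 4*(-3*k - 13)/(k**5 + 25*k**4 + 245*k**3 + 1175*k**2 + 2754*k + 2520) matches t_k.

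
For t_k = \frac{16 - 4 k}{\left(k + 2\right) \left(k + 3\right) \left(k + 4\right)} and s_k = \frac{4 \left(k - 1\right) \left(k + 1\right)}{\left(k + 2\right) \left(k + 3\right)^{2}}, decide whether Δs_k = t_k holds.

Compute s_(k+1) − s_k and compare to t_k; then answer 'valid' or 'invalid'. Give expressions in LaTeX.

s_(k+1) = 4*k*(k + 2)/((k + 3)*(k + 4)**2)
s_(k+1) − s_k = 4*(k*(k + 2)**2*(k + 3) - (k - 1)*(k + 1)*(k + 4)**2)/((k + 2)*(k + 3)**2*(k + 4)**2)
(s_(k+1) − s_k) − t_k = 16*(k**2 + k - 8)/(k**5 + 16*k**4 + 101*k**3 + 314*k**2 + 480*k + 288)

Invalid: residual \frac{16 \left(k^{2} + k - 8\right)}{k^{5} + 16 k^{4} + 101 k^{3} + 314 k^{2} + 480 k + 288} ≠ 0.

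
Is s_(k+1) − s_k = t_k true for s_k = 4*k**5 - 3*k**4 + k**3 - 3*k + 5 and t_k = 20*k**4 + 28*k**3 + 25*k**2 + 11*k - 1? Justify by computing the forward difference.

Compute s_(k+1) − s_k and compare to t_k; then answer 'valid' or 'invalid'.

valid; difference matches t_k

s_(k+1) = -3*k + 4*(k + 1)**5 - 3*(k + 1)**4 + (k + 1)**3 + 2
s_(k+1) − s_k = 20*k**4 + 28*k**3 + 25*k**2 + 11*k - 1
(s_(k+1) − s_k) − t_k = 0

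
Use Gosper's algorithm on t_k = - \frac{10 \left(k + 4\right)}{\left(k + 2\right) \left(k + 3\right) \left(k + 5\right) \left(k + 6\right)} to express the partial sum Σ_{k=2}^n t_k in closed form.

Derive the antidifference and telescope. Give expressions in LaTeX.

Ratio r(k) = (k + 2)*(k + 5)**2/((k + 4)**2*(k + 7)).
Factor: A=k + 2; B=k + 7; C=k**2 + 8*k + 16.
Need (k + 2)·f(k+1) − (k + 6)·f(k) = k**2 + 8*k + 16.
Degrees (1,1,2) ⇒ d ≤ 4.
Coefficient equations give f(k) = k*(k + 3)*(k + 4)*(k + 7)/20.
Then R = B(k−1)f/C = k*(k + 3)*(k + 6)*(k + 7)/(20*(k + 4)), so s_k = R(k)·t_k = k*(-k - 7)/(2*(k**2 + 7*k + 10)).
Δs = 10*(-k - 4)/(k**4 + 16*k**3 + 91*k**2 + 216*k + 180), as required.
Evaluate: s_(n+1) = (-n**2 - 9*n - 8)/(2*(n**2 + 9*n + 18)); subtract s_(2) = -9/28 ⇒ S(n) = 5*(-n**2 - 9*n + 10)/(28*(n**2 + 9*n + 18)).

S(n) = \frac{5 \left(- n^{2} - 9 n + 10\right)}{28 \left(n^{2} + 9 n + 18\right)}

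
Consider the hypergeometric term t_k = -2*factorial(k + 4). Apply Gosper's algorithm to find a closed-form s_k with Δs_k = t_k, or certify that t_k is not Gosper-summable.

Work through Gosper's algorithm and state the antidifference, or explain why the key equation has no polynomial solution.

not Gosper-summable; s_k does not exist

Compute t_(k+1)/t_k: get k + 5.
Gosper form: A/B · C(k+1)/C(k) with A=k + 5, B=1, C=1.
Set up (k + 5)·f(k+1) − (1)·f(k) − (1) = 0.
d = -1 from the (1,0,0) case.
Negative degree bound (-1): no f exists, t_k not Gosper-summable.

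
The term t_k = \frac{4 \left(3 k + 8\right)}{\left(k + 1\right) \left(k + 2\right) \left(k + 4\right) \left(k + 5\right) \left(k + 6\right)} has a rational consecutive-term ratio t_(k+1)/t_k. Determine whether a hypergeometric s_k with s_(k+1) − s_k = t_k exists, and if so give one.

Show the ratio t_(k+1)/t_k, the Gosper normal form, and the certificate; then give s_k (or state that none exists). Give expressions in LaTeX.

The ratio is (k + 1)*(k + 4)*(3*k + 11)/((k + 3)*(k + 7)*(3*k + 8)).
A = k + 1, B = k + 7, C = k**2 + 17*k/3 + 8.
Solve (k + 1)·f(k+1) − (k + 6)·f(k) = k**2 + 17*k/3 + 8.
Bound: deg f ≤ 5.
Solve for f: f(k) = k*(k + 2)*(k + 3)*(k**2 + 10*k + 29)/60 (degree 5 ≤ 5).
So s_k = (B(k−1)f/C)·t_k = (k*(k + 2)*(k + 6)*(k**2 + 10*k + 29)/(20*(3*k + 8)))·t_k = k*(k**2 + 10*k + 29)/(5*(k**3 + 10*k**2 + 29*k + 20)).
Δs = 4*(3*k + 8)/(k**5 + 18*k**4 + 121*k**3 + 372*k**2 + 508*k + 240), as required.

s_k = \frac{k \left(k^{2} + 10 k + 29\right)}{5 \left(k^{3} + 10 k^{2} + 29 k + 20\right)}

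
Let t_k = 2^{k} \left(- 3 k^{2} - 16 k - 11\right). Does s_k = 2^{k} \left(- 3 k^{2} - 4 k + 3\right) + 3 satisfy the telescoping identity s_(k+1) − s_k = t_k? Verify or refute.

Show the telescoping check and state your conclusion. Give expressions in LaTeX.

valid; difference matches t_k

s_(k+1) = -2*2**k*(4*k + 3*(k + 1)**2 + 1) + 3
s_(k+1) − s_k = 2**k*(-3*k**2 - 16*k - 11)
(s_(k+1) − s_k) − t_k = 0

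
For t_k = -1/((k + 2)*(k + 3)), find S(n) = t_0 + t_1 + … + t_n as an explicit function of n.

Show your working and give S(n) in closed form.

S(n) = (-n - 1)/(2*(n + 3))

Ratio r(k) = (k + 2)/(k + 4).
Factor: A=k + 2; B=k + 4; C=1.
Solve (k + 2)·f(k+1) − (k + 3)·f(k) = 1.
d = 1 from the (1,1,0) case.
A polynomial solution: f(k) = k/2.
R(k) = B(k−1)·f(k)/C(k) = k*(k + 3)/2; s_k = R·t_k = -k/(2*k + 4).
Verify: -1/(k**2 + 5*k + 6) matches t_k.
Evaluate: s_(n+1) = (-n - 1)/(2*(n + 3)); subtract s_(0) = 0 ⇒ S(n) = (-n - 1)/(2*(n + 3)).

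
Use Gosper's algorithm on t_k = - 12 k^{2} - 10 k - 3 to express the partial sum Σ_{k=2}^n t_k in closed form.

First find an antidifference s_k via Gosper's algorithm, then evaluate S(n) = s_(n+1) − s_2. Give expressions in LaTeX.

r(k) = (12*k**2 + 34*k + 25)/(12*k**2 + 10*k + 3) after simplifying.
Gosper form: A/B · C(k+1)/C(k) with A=1, B=1, C=k**2 + 5*k/6 + 1/4.
f must satisfy (1)·f(k+1) − (1)·f(k) = k**2 + 5*k/6 + 1/4.
d = 3 from the (0,0,2) case.
Coefficient equations give f(k) = k**2*(4*k - 1)/12.
Get s_k = R·t_k = k**2*(1 - 4*k) with R(k) = B(k−1)f(k)/C(k) = k**2*(4*k - 1)/(12*k**2 + 10*k + 3).
Δs = -12*k**2 - 10*k - 3, as required.
Σ_(k=2)^n t_k = s_(n+1) − s_(2) = (-4*n**3 - 11*n**2 - 10*n - 3) − (-28), i.e. -4*n**3 - 11*n**2 - 10*n + 25.

S(n) = - 4 n^{3} - 11 n^{2} - 10 n + 25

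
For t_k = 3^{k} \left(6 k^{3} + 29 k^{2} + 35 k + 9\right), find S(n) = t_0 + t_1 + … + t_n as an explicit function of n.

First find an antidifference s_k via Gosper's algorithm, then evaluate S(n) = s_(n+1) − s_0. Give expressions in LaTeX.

Ratio r(k) = 3*(6*k**3 + 47*k**2 + 111*k + 79)/(6*k**3 + 29*k**2 + 35*k + 9).
Factor: A=3; B=1; C=k**3 + 29*k**2/6 + 35*k/6 + 3/2.
f must satisfy (3)·f(k+1) − (1)·f(k) = k**3 + 29*k**2/6 + 35*k/6 + 3/2.
d = 3 from the (0,0,3) case.
Coefficient equations give f(k) = (3*k**3 + k**2 + k - 3)/6.
Get s_k = R·t_k = 3**k*(3*k**3 + k**2 + k - 3) with R(k) = B(k−1)f(k)/C(k) = (3*k**3 + k**2 + k - 3)/(6*k**3 + 29*k**2 + 35*k + 9).
Δs = 3**k*(6*k**3 + 29*k**2 + 35*k + 9), as required.
Evaluate: s_(n+1) = 3**(n + 1)*(3*n**3 + 10*n**2 + 12*n + 2); subtract s_(0) = -3 ⇒ S(n) = 9*3**n*n**3 + 30*3**n*n**2 + 36*3**n*n + 6*3**n + 3.

S(n) = 9 \cdot 3^{n} n^{3} + 30 \cdot 3^{n} n^{2} + 36 \cdot 3^{n} n + 6 \cdot 3^{n} + 3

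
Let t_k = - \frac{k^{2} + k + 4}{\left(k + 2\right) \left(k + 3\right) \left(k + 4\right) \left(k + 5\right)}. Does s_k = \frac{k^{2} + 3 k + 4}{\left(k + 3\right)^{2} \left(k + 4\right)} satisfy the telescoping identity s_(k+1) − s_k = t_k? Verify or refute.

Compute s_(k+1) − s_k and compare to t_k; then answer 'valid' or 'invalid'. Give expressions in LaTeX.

Invalid: residual \frac{2 \left(k^{3} + 6 k^{2} + 13 k + 16\right)}{k^{6} + 21 k^{5} + 181 k^{4} + 819 k^{3} + 2050 k^{2} + 2688 k + 1440} ≠ 0.

s_(k+1) = (3*k + (k + 1)**2 + 7)/((k + 4)**2*(k + 5))
s_(k+1) − s_k = (-k**3 - 4*k**2 - 3*k - 8)/(k**5 + 19*k**4 + 143*k**3 + 533*k**2 + 984*k + 720)
(s_(k+1) − s_k) − t_k = 2*(k**3 + 6*k**2 + 13*k + 16)/(k**6 + 21*k**5 + 181*k**4 + 819*k**3 + 2050*k**2 + 2688*k + 1440)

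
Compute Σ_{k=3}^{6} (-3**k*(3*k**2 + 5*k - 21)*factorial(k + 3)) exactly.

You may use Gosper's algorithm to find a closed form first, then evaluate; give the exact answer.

Σ = -31744742400

The ratio is 3*(3*k**3 + 23*k**2 + 31*k - 52)/(3*k**2 + 5*k - 21).
So A=3*k + 12 and B=1, with C=k**2 + 5*k/3 - 7.
Key eq: (3*k + 12)·f(k+1) = (1)·f(k) + (k**2 + 5*k/3 - 7).
From deg A=1, deg B=0, deg C=2: d=1.
Solve for f: f(k) = (k - 3)/3 (degree 1 ≤ 1).
Certificate R = B(k−1)f/C = (k - 3)/(3*k**2 + 5*k - 21) gives s_k = -3**k*(k - 3)*factorial(k + 3).
Check: Δs_k = -3**k*(3*k**2 + 5*k - 21)*factorial(k + 3). ✓
Evaluate s at k=7 and k=3: -31744742400 and 0; difference -31744742400.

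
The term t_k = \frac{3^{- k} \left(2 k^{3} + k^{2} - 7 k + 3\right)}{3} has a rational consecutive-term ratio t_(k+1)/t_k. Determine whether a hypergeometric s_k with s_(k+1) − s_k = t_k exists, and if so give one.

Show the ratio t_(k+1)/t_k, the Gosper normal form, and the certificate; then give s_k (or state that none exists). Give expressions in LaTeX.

Compute t_(k+1)/t_k: get (2*k**3 + 7*k**2 + k - 1)/(3*(2*k**3 + k**2 - 7*k + 3)).
Factor: A=1/3; B=1; C=k**3 + k**2/2 - 7*k/2 + 3/2.
Need (1/3)·f(k+1) − (1)·f(k) = k**3 + k**2/2 - 7*k/2 + 3/2.
Degrees (0,0,3) ⇒ d ≤ 3.
Coefficient equations give f(k) = -3*(k**3 + 2*k**2 + 3)/2.
R(k) = B(k−1)·f(k)/C(k) = -3*(k**3 + 2*k**2 + 3)/((2*k - 1)*(k**2 + k - 3)); s_k = R·t_k = (-k**3 - 2*k**2 - 3)/3**k.
s_(k+1) − s_k = (2*k**3 + k**2 - 7*k + 3)/(3*3**k) = t_k.

s_k = 3^{- k} \left(- k^{3} - 2 k^{2} - 3\right)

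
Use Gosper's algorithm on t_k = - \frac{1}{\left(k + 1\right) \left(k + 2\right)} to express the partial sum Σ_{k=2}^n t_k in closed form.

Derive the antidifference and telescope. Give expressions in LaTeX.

S(n) = \frac{1 - n}{3 \left(n + 2\right)}

Compute t_(k+1)/t_k: get (k + 1)/(k + 3).
Normal form (A,B,C) = (k + 1, k + 3, 1).
Solve (k + 1)·f(k+1) − (k + 2)·f(k) = 1.
Degrees (1,1,0) ⇒ d ≤ 1.
Solve for f: f(k) = k (degree 1 ≤ 1).
Certificate R = B(k−1)f/C = k*(k + 2) gives s_k = -k/(k + 1).
Check: Δs_k = -1/(k**2 + 3*k + 2). ✓
Telescope: S(n) = s_(n+1) − s_(2) = (-n - 1)/(n + 2) − (-2/3) = (1 - n)/(3*(n + 2)).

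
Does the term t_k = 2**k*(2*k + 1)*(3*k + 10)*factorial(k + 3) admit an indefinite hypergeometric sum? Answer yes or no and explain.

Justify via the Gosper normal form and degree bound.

r(k) = 2*(k + 4)*(2*k + 3)*(3*k + 13)/((2*k + 1)*(3*k + 10)) after simplifying.
Factor: A=2*k + 8; B=1; C=k**2 + 23*k/6 + 5/3.
Key eq: (2*k + 8)·f(k+1) = (1)·f(k) + (k**2 + 23*k/6 + 5/3).
deg f ≤ 1 (via 1,0,2).
Match coefficients ⇒ f(k) = (3*k - 2)/6.
Get s_k = R·t_k = 2**k*(3*k - 2)*factorial(k + 3) with R(k) = B(k−1)f(k)/C(k) = (3*k - 2)/((2*k + 1)*(3*k + 10)).
s_(k+1) − s_k = 2**k*(2*k + 1)*(3*k + 10)*factorial(k + 3) = t_k.

Yes. s_k = 2**k*(3*k - 2)*factorial(k + 3).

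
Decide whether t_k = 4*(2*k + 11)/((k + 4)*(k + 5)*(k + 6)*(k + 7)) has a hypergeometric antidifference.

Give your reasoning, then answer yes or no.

Yes. s_k = k*(k + 10)/(6*(k**2 + 10*k + 24)).

t_(k+1)/t_k = (k + 4)*(2*k + 13)/((k + 8)*(2*k + 11)).
So A=k + 4 and B=k + 8, with C=k + 11/2.
f must satisfy (k + 4)·f(k+1) − (k + 7)·f(k) = k + 11/2.
Degrees (1,1,1) ⇒ d ≤ 3.
Solve for f: f(k) = k*(k + 5)*(k + 10)/48 (degree 3 ≤ 3).
R(k) = B(k−1)·f(k)/C(k) = k*(k + 5)*(k + 7)*(k + 10)/(24*(2*k + 11)); s_k = R·t_k = k*(k + 10)/(6*(k**2 + 10*k + 24)).
Δs = 4*(2*k + 11)/(k**4 + 22*k**3 + 179*k**2 + 638*k + 840), as required.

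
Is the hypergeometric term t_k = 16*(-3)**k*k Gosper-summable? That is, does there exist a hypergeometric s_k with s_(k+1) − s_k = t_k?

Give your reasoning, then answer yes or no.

Yes. s_k = (-3)**k*(3 - 4*k).

Compute t_(k+1)/t_k: get -3 - 3/k.
Take A(k)=-3, B(k)=1, C(k)=k.
f must satisfy (-3)·f(k+1) − (1)·f(k) = k.
Bound: deg f ≤ 1.
A polynomial solution: f(k) = -(4*k - 3)/16.
Get s_k = R·t_k = (-3)**k*(3 - 4*k) with R(k) = B(k−1)f(k)/C(k) = -(4*k - 3)/(16*k).
Verify: 16*(-3)**k*k matches t_k.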